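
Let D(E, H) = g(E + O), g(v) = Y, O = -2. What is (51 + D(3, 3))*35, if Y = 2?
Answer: 1855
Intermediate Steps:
g(v) = 2
D(E, H) = 2
(51 + D(3, 3))*35 = (51 + 2)*35 = 53*35 = 1855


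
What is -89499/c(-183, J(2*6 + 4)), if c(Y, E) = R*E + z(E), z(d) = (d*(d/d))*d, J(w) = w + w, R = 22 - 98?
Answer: 89499/1408 ≈ 63.565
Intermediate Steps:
R = -76
J(w) = 2*w
z(d) = d² (z(d) = (d*1)*d = d*d = d²)
c(Y, E) = E² - 76*E (c(Y, E) = -76*E + E² = E² - 76*E)
-89499/c(-183, J(2*6 + 4)) = -89499*1/(2*(-76 + 2*(2*6 + 4))*(2*6 + 4)) = -89499*1/(2*(-76 + 2*(12 + 4))*(12 + 4)) = -89499*1/(32*(-76 + 2*16)) = -89499*1/(32*(-76 + 32)) = -89499/(32*(-44)) = -89499/(-1408) = -89499*(-1/1408) = 89499/1408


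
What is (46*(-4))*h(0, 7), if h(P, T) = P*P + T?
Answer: -1288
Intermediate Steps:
h(P, T) = T + P**2 (h(P, T) = P**2 + T = T + P**2)
(46*(-4))*h(0, 7) = (46*(-4))*(7 + 0**2) = -184*(7 + 0) = -184*7 = -1288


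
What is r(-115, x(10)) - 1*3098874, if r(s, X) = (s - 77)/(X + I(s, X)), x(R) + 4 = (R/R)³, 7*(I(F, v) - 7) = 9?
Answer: -114659682/37 ≈ -3.0989e+6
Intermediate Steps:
I(F, v) = 58/7 (I(F, v) = 7 + (⅐)*9 = 7 + 9/7 = 58/7)
x(R) = -3 (x(R) = -4 + (R/R)³ = -4 + 1³ = -4 + 1 = -3)
r(s, X) = (-77 + s)/(58/7 + X) (r(s, X) = (s - 77)/(X + 58/7) = (-77 + s)/(58/7 + X))
r(-115, x(10)) - 1*3098874 = 7*(-77 - 115)/(58 + 7*(-3)) - 1*3098874 = 7*(-192)/(58 - 21) - 3098874 = 7*(-192)/37 - 3098874 = 7*(1/37)*(-192) - 3098874 = -1344/37 - 3098874 = -114659682/37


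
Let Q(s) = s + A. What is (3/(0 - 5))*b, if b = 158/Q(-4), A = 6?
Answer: -237/5 ≈ -47.400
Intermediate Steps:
Q(s) = 6 + s (Q(s) = s + 6 = 6 + s)
b = 79 (b = 158/(6 - 4) = 158/2 = 158*(1/2) = 79)
(3/(0 - 5))*b = (3/(0 - 5))*79 = (3/(-5))*79 = (3*(-1/5))*79 = -3/5*79 = -237/5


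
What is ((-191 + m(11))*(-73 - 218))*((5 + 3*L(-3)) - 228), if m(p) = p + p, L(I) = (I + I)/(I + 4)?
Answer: -11852139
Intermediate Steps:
L(I) = 2*I/(4 + I) (L(I) = (2*I)/(4 + I) = 2*I/(4 + I))
m(p) = 2*p
((-191 + m(11))*(-73 - 218))*((5 + 3*L(-3)) - 228) = ((-191 + 2*11)*(-73 - 218))*((5 + 3*(2*(-3)/(4 - 3))) - 228) = ((-191 + 22)*(-291))*((5 + 3*(2*(-3)/1)) - 228) = (-169*(-291))*((5 + 3*(2*(-3)*1)) - 228) = 49179*((5 + 3*(-6)) - 228) = 49179*((5 - 18) - 228) = 49179*(-13 - 228) = 49179*(-241) = -11852139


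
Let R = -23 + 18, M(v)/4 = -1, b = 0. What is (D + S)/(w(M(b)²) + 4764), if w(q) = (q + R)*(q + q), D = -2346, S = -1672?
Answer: -2009/2558 ≈ -0.78538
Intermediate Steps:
M(v) = -4 (M(v) = 4*(-1) = -4)
R = -5
w(q) = 2*q*(-5 + q) (w(q) = (q - 5)*(q + q) = (-5 + q)*(2*q) = 2*q*(-5 + q))
(D + S)/(w(M(b)²) + 4764) = (-2346 - 1672)/(2*(-4)²*(-5 + (-4)²) + 4764) = -4018/(2*16*(-5 + 16) + 4764) = -4018/(2*16*11 + 4764) = -4018/(352 + 4764) = -4018/5116 = -4018*1/5116 = -2009/2558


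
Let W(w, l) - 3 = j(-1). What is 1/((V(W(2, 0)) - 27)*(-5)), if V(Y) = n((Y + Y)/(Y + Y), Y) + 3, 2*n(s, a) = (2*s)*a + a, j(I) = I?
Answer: 1/105 ≈ 0.0095238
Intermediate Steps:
W(w, l) = 2 (W(w, l) = 3 - 1 = 2)
n(s, a) = a/2 + a*s (n(s, a) = ((2*s)*a + a)/2 = (2*a*s + a)/2 = (a + 2*a*s)/2 = a/2 + a*s)
V(Y) = 3 + 3*Y/2 (V(Y) = Y*(½ + (Y + Y)/(Y + Y)) + 3 = Y*(½ + (2*Y)/((2*Y))) + 3 = Y*(½ + (2*Y)*(1/(2*Y))) + 3 = Y*(½ + 1) + 3 = Y*(3/2) + 3 = 3*Y/2 + 3 = 3 + 3*Y/2)
1/((V(W(2, 0)) - 27)*(-5)) = 1/(((3 + (3/2)*2) - 27)*(-5)) = 1/(((3 + 3) - 27)*(-5)) = 1/((6 - 27)*(-5)) = 1/(-21*(-5)) = 1/105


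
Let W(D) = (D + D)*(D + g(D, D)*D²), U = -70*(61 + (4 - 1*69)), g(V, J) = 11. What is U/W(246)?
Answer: 35/40954203 ≈ 8.5461e-7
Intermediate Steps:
U = 280 (U = -70*(61 + (4 - 69)) = -70*(61 - 65) = -70*(-4) = 280)
W(D) = 2*D*(D + 11*D²) (W(D) = (D + D)*(D + 11*D²) = (2*D)*(D + 11*D²) = 2*D*(D + 11*D²))
U/W(246) = 280/((246²*(2 + 22*246))) = 280/((60516*(2 + 5412))) = 280/((60516*5414)) = 280/327633624 = 280*(1/327633624) = 35/40954203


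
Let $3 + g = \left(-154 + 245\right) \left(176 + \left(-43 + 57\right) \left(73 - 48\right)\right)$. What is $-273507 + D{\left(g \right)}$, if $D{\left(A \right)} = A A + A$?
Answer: $2290641125$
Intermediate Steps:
$g = 47863$ ($g = -3 + \left(-154 + 245\right) \left(176 + \left(-43 + 57\right) \left(73 - 48\right)\right) = -3 + 91 \left(176 + 14 \cdot 25\right) = -3 + 91 \left(176 + 350\right) = -3 + 91 \cdot 526 = -3 + 47866 = 47863$)
$D{\left(A \right)} = A + A^{2}$ ($D{\left(A \right)} = A^{2} + A = A + A^{2}$)
$-273507 + D{\left(g \right)} = -273507 + 47863 \left(1 + 47863\right) = -273507 + 47863 \cdot 47864 = -273507 + 2290914632 = 2290641125$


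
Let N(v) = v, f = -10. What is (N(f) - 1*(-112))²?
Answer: 10404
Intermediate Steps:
(N(f) - 1*(-112))² = (-10 - 1*(-112))² = (-10 + 112)² = 102² = 10404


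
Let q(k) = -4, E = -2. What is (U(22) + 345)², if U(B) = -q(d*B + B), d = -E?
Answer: 121801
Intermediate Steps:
d = 2 (d = -1*(-2) = 2)
U(B) = 4 (U(B) = -1*(-4) = 4)
(U(22) + 345)² = (4 + 345)² = 349² = 121801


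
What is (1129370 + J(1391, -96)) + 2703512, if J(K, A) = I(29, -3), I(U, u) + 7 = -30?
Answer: 3832845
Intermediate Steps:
I(U, u) = -37 (I(U, u) = -7 - 30 = -37)
J(K, A) = -37
(1129370 + J(1391, -96)) + 2703512 = (1129370 - 37) + 2703512 = 1129333 + 2703512 = 3832845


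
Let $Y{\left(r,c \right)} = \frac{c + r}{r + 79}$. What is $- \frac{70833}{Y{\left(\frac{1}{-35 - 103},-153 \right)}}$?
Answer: $\frac{772150533}{21115} \approx 36569.0$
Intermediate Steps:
$Y{\left(r,c \right)} = \frac{c + r}{79 + r}$
$- \frac{70833}{Y{\left(\frac{1}{-35 - 103},-153 \right)}} = - \frac{70833}{\frac{1}{79 + \frac{1}{-35 - 103}} \left(-153 + \frac{1}{-35 - 103}\right)} = - \frac{70833}{\frac{1}{79 + \frac{1}{-138}} \left(-153 + \frac{1}{-138}\right)} = - \frac{70833}{\frac{1}{79 - \frac{1}{138}} \left(-153 - \frac{1}{138}\right)} = - \frac{70833}{\frac{1}{\frac{10901}{138}} \left(- \frac{21115}{138}\right)} = - \frac{70833}{\frac{138}{10901} \left(- \frac{21115}{138}\right)} = - \frac{70833}{- \frac{21115}{10901}} = \left(-70833\right) \left(- \frac{10901}{21115}\right) = \frac{772150533}{21115}$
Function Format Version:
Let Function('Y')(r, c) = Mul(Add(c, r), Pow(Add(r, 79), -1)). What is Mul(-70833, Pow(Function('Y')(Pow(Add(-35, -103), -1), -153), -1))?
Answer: Rational(772150533, 21115) ≈ 36569.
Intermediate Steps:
Function('Y')(r, c) = Mul(Pow(Add(79, r), -1), Add(c, r)) (Function('Y')(r, c) = Mul(Add(c, r), Pow(Add(79, r), -1)) = Mul(Pow(Add(79, r), -1), Add(c, r)))
Mul(-70833, Pow(Function('Y')(Pow(Add(-35, -103), -1), -153), -1)) = Mul(-70833, Pow(Mul(Pow(Add(79, Pow(Add(-35, -103), -1)), -1), Add(-153, Pow(Add(-35, -103), -1))), -1)) = Mul(-70833, Pow(Mul(Pow(Add(79, Pow(-138, -1)), -1), Add(-153, Pow(-138, -1))), -1)) = Mul(-70833, Pow(Mul(Pow(Add(79, Rational(-1, 138)), -1), Add(-153, Rational(-1, 138))), -1)) = Mul(-70833, Pow(Mul(Pow(Rational(10901, 138), -1), Rational(-21115, 138)), -1)) = Mul(-70833, Pow(Mul(Rational(138, 10901), Rational(-21115, 138)), -1)) = Mul(-70833, Pow(Rational(-21115, 10901), -1)) = Mul(-70833, Rational(-10901, 21115)) = Rational(772150533, 21115)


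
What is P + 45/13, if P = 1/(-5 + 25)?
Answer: 913/260 ≈ 3.5115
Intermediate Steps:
P = 1/20 ≈ 0.050000
P + 45/13 = 1/20 + 45/13 = 913/260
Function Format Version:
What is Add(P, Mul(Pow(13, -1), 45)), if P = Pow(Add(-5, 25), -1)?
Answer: Rational(913, 260) ≈ 3.5115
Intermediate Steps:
P = Rational(1, 20) (P = Pow(20, -1) = Rational(1, 20) ≈ 0.050000)
Add(P, Mul(Pow(13, -1), 45)) = Add(Rational(1, 20), Mul(Pow(13, -1), 45)) = Add(Rational(1, 20), Mul(Rational(1, 13), 45)) = Add(Rational(1, 20), Rational(45, 13)) = Rational(913, 260)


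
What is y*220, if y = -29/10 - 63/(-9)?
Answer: 902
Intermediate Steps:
y = 41/10 (y = -29*⅒ - 63*(-⅑) = -29/10 + 7 = 41/10 ≈ 4.1000)
y*220 = (41/10)*220 = 902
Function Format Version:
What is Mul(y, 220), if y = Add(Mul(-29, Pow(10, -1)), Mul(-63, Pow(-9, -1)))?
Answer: 902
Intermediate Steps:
y = Rational(41, 10) (y = Add(Mul(-29, Rational(1, 10)), Mul(-63, Rational(-1, 9))) = Add(Rational(-29, 10), 7) = Rational(41, 10) ≈ 4.1000)
Mul(y, 220) = Mul(Rational(41, 10), 220) = 902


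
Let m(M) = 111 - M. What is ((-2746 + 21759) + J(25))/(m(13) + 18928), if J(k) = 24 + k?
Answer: 1059/1057 ≈ 1.0019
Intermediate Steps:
((-2746 + 21759) + J(25))/(m(13) + 18928) = ((-2746 + 21759) + (24 + 25))/((111 - 1*13) + 18928) = (19013 + 49)/((111 - 13) + 18928) = 19062/(98 + 18928) = 19062/19026 = 19062*(1/19026) = 1059/1057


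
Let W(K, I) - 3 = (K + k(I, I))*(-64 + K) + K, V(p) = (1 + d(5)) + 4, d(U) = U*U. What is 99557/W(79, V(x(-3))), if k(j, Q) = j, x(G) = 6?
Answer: 99557/1717 ≈ 57.983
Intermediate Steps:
d(U) = U**2
V(p) = 30 (V(p) = (1 + 5**2) + 4 = (1 + 25) + 4 = 26 + 4 = 30)
W(K, I) = 3 + K + (-64 + K)*(I + K) (W(K, I) = 3 + ((K + I)*(-64 + K) + K) = 3 + ((I + K)*(-64 + K) + K) = 3 + ((-64 + K)*(I + K) + K) = 3 + (K + (-64 + K)*(I + K)) = 3 + K + (-64 + K)*(I + K))
99557/W(79, V(x(-3))) = 99557/(3 + 79**2 - 64*30 - 63*79 + 30*79) = 99557/(3 + 6241 - 1920 - 4977 + 2370) = 99557/1717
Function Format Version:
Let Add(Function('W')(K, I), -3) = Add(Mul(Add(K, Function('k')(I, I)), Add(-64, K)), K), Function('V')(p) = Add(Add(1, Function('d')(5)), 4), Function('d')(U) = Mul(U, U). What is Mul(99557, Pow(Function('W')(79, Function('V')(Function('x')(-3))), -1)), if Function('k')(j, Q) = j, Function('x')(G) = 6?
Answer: Rational(99557, 1717) ≈ 57.983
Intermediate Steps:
Function('d')(U) = Pow(U, 2)
Function('V')(p) = 30 (Function('V')(p) = Add(Add(1, Pow(5, 2)), 4) = Add(Add(1, 25), 4) = Add(26, 4) = 30)
Function('W')(K, I) = Add(3, K, Mul(Add(-64, K), Add(I, K))) (Function('W')(K, I) = Add(3, Add(Mul(Add(K, I), Add(-64, K)), K)) = Add(3, Add(Mul(Add(I, K), Add(-64, K)), K)) = Add(3, Add(Mul(Add(-64, K), Add(I, K)), K)) = Add(3, Add(K, Mul(Add(-64, K), Add(I, K)))) = Add(3, K, Mul(Add(-64, K), Add(I, K))))
Mul(99557, Pow(Function('W')(79, Function('V')(Function('x')(-3))), -1)) = Mul(99557, Pow(Add(3, Pow(79, 2), Mul(-64, 30), Mul(-63, 79), Mul(30, 79)), -1)) = Mul(99557, Pow(Add(3, 6241, -1920, -4977, 2370), -1)) = Mul(99557, Pow(1717, -1)) = Mul(99557, Rational(1, 1717)) = Rational(99557, 1717)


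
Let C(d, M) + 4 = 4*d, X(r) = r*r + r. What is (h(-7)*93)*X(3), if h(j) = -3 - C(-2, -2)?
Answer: 10044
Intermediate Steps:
X(r) = r + r**2 (X(r) = r**2 + r = r + r**2)
C(d, M) = -4 + 4*d
h(j) = 9 (h(j) = -3 - (-4 + 4*(-2)) = -3 - (-4 - 8) = -3 - 1*(-12) = -3 + 12 = 9)
(h(-7)*93)*X(3) = (9*93)*(3*(1 + 3)) = 837*(3*4) = 837*12 = 10044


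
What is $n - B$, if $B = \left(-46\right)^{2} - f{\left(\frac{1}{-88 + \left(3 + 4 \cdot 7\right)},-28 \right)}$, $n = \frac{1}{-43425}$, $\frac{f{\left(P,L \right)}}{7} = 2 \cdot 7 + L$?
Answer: $- \frac{96142951}{43425} \approx -2214.0$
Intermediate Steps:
$f{\left(P,L \right)} = 98 + 7 L$ ($f{\left(P,L \right)} = 7 \left(2 \cdot 7 + L\right) = 7 \left(14 + L\right) = 98 + 7 L$)
$n = - \frac{1}{43425} \approx -2.3028 \cdot 10^{-5}$
$B = 2214$ ($B = \left(-46\right)^{2} - \left(98 + 7 \left(-28\right)\right) = 2116 - \left(98 - 196\right) = 2116 - -98 = 2116 + 98 = 2214$)
$n - B = - \frac{1}{43425} - 2214 = - \frac{96142951}{43425}$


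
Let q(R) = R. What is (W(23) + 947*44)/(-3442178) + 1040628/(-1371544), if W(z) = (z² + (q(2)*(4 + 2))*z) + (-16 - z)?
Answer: -455028363235/590137322854 ≈ -0.77106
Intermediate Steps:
W(z) = -16 + z² + 11*z (W(z) = (z² + (2*(4 + 2))*z) + (-16 - z) = (z² + (2*6)*z) + (-16 - z) = (z² + 12*z) + (-16 - z) = -16 + z² + 11*z)
(W(23) + 947*44)/(-3442178) + 1040628/(-1371544) = ((-16 + 23² + 11*23) + 947*44)/(-3442178) + 1040628/(-1371544) = ((-16 + 529 + 253) + 41668)*(-1/3442178) + 1040628*(-1/1371544) = (766 + 41668)*(-1/3442178) - 260157/342886 = 42434*(-1/3442178) - 260157/342886 = -21217/1721089 - 260157/342886 = -455028363235/590137322854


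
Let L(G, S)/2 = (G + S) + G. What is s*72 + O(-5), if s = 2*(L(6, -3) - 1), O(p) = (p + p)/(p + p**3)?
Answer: 31825/13 ≈ 2448.1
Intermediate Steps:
O(p) = 2*p/(p + p**3) (O(p) = (2*p)/(p + p**3) = 2*p/(p + p**3))
L(G, S) = 2*S + 4*G (L(G, S) = 2*((G + S) + G) = 2*(S + 2*G) = 2*S + 4*G)
s = 34 (s = 2*((2*(-3) + 4*6) - 1) = 2*((-6 + 24) - 1) = 2*(18 - 1) = 2*17 = 34)
s*72 + O(-5) = 34*72 + 2/(1 + (-5)**2) = 2448 + 2/(1 + 25) = 2448 + 2/26 = 2448 + 2*(1/26) = 2448 + 1/13 = 31825/13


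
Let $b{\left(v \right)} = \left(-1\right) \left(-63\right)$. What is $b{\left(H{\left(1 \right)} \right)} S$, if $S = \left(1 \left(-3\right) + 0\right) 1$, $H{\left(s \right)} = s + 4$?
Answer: $-189$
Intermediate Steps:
$H{\left(s \right)} = 4 + s$
$b{\left(v \right)} = 63$
$S = -3$ ($S = \left(-3 + 0\right) 1 = \left(-3\right) 1 = -3$)
$b{\left(H{\left(1 \right)} \right)} S = 63 \left(-3\right) = -189$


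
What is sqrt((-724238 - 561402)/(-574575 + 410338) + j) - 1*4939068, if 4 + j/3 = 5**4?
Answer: -4939068 + sqrt(50463324467527)/164237 ≈ -4.9390e+6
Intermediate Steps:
j = 1863 (j = -12 + 3*5**4 = -12 + 3*625 = -12 + 1875 = 1863)
sqrt((-724238 - 561402)/(-574575 + 410338) + j) - 1*4939068 = sqrt((-724238 - 561402)/(-574575 + 410338) + 1863) - 1*4939068 = sqrt(-1285640/(-164237) + 1863) - 4939068 = sqrt(-1285640*(-1/164237) + 1863) - 4939068 = sqrt(1285640/164237 + 1863) - 4939068 = sqrt(307259171/164237) - 4939068 = sqrt(50463324467527)/164237 - 4939068 = -4939068 + sqrt(50463324467527)/164237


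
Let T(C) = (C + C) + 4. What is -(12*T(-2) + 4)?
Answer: -4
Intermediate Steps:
T(C) = 4 + 2*C (T(C) = 2*C + 4 = 4 + 2*C)
-(12*T(-2) + 4) = -(12*(4 + 2*(-2)) + 4) = -(12*(4 - 4) + 4) = -(12*0 + 4) = -(0 + 4) = -1*4 = -4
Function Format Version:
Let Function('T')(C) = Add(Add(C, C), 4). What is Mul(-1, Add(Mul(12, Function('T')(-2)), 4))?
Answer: -4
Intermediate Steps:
Function('T')(C) = Add(4, Mul(2, C)) (Function('T')(C) = Add(Mul(2, C), 4) = Add(4, Mul(2, C)))
Mul(-1, Add(Mul(12, Function('T')(-2)), 4)) = Mul(-1, Add(Mul(12, Add(4, Mul(2, -2))), 4)) = Mul(-1, Add(Mul(12, Add(4, -4)), 4)) = Mul(-1, Add(Mul(12, 0), 4)) = Mul(-1, Add(0, 4)) = Mul(-1, 4) = -4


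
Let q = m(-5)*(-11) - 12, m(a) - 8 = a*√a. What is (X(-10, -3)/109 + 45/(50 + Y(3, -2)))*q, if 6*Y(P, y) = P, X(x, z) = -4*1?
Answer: -940600/11009 + 517330*I*√5/11009 ≈ -85.439 + 105.08*I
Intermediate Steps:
m(a) = 8 + a^(3/2) (m(a) = 8 + a*√a = 8 + a^(3/2))
X(x, z) = -4
Y(P, y) = P/6
q = -100 + 55*I*√5 (q = (8 + (-5)^(3/2))*(-11) - 12 = (8 - 5*I*√5)*(-11) - 12 = (-88 + 55*I*√5) - 12 = -100 + 55*I*√5 ≈ -100.0 + 122.98*I)
(X(-10, -3)/109 + 45/(50 + Y(3, -2)))*q = (-4/109 + 45/(50 + (⅙)*3))*(-100 + 55*I*√5) = (-4*1/109 + 45/(50 + ½))*(-100 + 55*I*√5) = (-4/109 + 45/(101/2))*(-100 + 55*I*√5) = (-4/109 + 45*(2/101))*(-100 + 55*I*√5) = (-4/109 + 90/101)*(-100 + 55*I*√5) = 9406*(-100 + 55*I*√5)/11009 = -940600/11009 + 517330*I*√5/11009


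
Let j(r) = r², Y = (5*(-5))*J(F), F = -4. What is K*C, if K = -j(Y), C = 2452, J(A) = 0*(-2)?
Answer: 0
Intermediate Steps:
J(A) = 0
Y = 0 (Y = (5*(-5))*0 = -25*0 = 0)
K = 0 (K = -1*0² = -1*0 = 0)
K*C = 0*2452 = 0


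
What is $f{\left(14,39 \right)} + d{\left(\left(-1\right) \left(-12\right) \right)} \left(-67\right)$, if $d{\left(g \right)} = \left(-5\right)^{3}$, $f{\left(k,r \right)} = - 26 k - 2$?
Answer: $8009$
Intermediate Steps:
$f{\left(k,r \right)} = -2 - 26 k$
$d{\left(g \right)} = -125$
$f{\left(14,39 \right)} + d{\left(\left(-1\right) \left(-12\right) \right)} \left(-67\right) = \left(-2 - 364\right) - -8375 = \left(-2 - 364\right) + 8375 = -366 + 8375 = 8009$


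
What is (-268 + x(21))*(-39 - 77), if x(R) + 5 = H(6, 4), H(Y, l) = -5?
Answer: 32248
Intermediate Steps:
x(R) = -10 (x(R) = -5 - 5 = -10)
(-268 + x(21))*(-39 - 77) = (-268 - 10)*(-39 - 77) = -278*(-116) = 32248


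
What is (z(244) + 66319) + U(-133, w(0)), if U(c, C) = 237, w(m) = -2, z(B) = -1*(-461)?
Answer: 67017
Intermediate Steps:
z(B) = 461
(z(244) + 66319) + U(-133, w(0)) = (461 + 66319) + 237 = 66780 + 237 = 67017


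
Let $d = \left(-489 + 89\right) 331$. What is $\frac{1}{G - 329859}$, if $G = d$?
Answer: $- \frac{1}{462259} \approx -2.1633 \cdot 10^{-6}$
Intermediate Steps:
$d = -132400$ ($d = \left(-400\right) 331 = -132400$)
$G = -132400$
$\frac{1}{G - 329859} = \frac{1}{-132400 - 329859} = \frac{1}{-462259} = - \frac{1}{462259}$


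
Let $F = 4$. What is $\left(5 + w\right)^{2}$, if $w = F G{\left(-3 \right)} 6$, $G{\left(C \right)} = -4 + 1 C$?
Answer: $26569$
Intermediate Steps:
$G{\left(C \right)} = -4 + C$
$w = -168$ ($w = 4 \left(-4 - 3\right) 6 = 4 \left(-7\right) 6 = \left(-28\right) 6 = -168$)
$\left(5 + w\right)^{2} = \left(5 - 168\right)^{2} = \left(-163\right)^{2} = 26569$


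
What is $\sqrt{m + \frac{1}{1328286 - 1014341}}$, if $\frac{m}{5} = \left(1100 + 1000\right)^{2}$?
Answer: $\frac{\sqrt{2173280259701563945}}{313945} \approx 4695.7$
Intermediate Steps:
$m = 22050000$ ($m = 5 \left(1100 + 1000\right)^{2} = 5 \cdot 2100^{2} = 5 \cdot 4410000 = 22050000$)
$\sqrt{m + \frac{1}{1328286 - 1014341}} = \sqrt{22050000 + \frac{1}{1328286 - 1014341}} = \sqrt{22050000 + \frac{1}{313945}} = \sqrt{\frac{6922487250001}{313945}} = \frac{\sqrt{2173280259701563945}}{313945}$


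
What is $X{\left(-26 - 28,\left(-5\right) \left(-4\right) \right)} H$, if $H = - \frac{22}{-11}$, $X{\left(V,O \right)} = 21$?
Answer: $42$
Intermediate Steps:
$H = 2$ ($H = \left(-22\right) \left(- \frac{1}{11}\right) = 2$)
$X{\left(-26 - 28,\left(-5\right) \left(-4\right) \right)} H = 21 \cdot 2 = 42$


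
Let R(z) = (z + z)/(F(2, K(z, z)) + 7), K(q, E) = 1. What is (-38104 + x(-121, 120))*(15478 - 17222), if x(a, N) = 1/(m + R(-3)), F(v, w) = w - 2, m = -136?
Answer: 9104114256/137 ≈ 6.6453e+7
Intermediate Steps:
F(v, w) = -2 + w
R(z) = z/3 (R(z) = (z + z)/((-2 + 1) + 7) = (2*z)/(-1 + 7) = (2*z)/6 = (2*z)*(⅙) = z/3)
x(a, N) = -1/137 (x(a, N) = 1/(-136 + (⅓)*(-3)) = 1/(-136 - 1) = 1/(-137) = -1/137)
(-38104 + x(-121, 120))*(15478 - 17222) = (-38104 - 1/137)*(15478 - 17222) = -5220249/137*(-1744) = 9104114256/137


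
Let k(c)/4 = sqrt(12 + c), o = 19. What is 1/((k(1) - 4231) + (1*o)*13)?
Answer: -249/992003 - sqrt(13)/3968012 ≈ -0.00025192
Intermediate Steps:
k(c) = 4*sqrt(12 + c)
1/((k(1) - 4231) + (1*o)*13) = 1/((4*sqrt(12 + 1) - 4231) + (1*19)*13) = 1/((4*sqrt(13) - 4231) + 19*13) = 1/((-4231 + 4*sqrt(13)) + 247) = 1/(-3984 + 4*sqrt(13))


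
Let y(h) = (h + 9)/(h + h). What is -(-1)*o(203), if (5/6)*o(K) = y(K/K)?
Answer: 6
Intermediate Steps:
y(h) = (9 + h)/(2*h) (y(h) = (9 + h)/((2*h)) = (9 + h)*(1/(2*h)) = (9 + h)/(2*h))
o(K) = 6 (o(K) = 6*((9 + K/K)/(2*((K/K))))/5 = 6*((½)*(9 + 1)/1)/5 = 6*((½)*1*10)/5 = (6/5)*5 = 6)
-(-1)*o(203) = -(-1)*6 = -1*(-6) = 6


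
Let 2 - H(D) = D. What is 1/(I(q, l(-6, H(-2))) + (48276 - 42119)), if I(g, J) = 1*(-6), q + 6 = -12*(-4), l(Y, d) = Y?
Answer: 1/6151 ≈ 0.00016258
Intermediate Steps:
H(D) = 2 - D
q = 42 (q = -6 - 12*(-4) = -6 + 48 = 42)
I(g, J) = -6
1/(I(q, l(-6, H(-2))) + (48276 - 42119)) = 1/(-6 + (48276 - 42119)) = 1/(-6 + 6157) = 1/6151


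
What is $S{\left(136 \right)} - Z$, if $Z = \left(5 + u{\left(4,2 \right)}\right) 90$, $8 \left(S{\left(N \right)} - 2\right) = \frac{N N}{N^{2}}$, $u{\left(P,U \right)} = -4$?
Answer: $- \frac{703}{8} \approx -87.875$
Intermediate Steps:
$S{\left(N \right)} = \frac{17}{8}$ ($S{\left(N \right)} = 2 + \frac{N N \frac{1}{N^{2}}}{8} = 2 + \frac{N^{2} \frac{1}{N^{2}}}{8} = 2 + \frac{1}{8} \cdot 1 = 2 + \frac{1}{8} = \frac{17}{8}$)
$Z = 90$ ($Z = \left(5 - 4\right) 90 = 1 \cdot 90 = 90$)
$S{\left(136 \right)} - Z = \frac{17}{8} - 90 = - \frac{703}{8}$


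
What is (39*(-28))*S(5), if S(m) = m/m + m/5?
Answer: -2184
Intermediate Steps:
S(m) = 1 + m/5 (S(m) = 1 + m*(⅕) = 1 + m/5)
(39*(-28))*S(5) = (39*(-28))*(1 + (⅕)*5) = -1092*(1 + 1) = -1092*2 = -2184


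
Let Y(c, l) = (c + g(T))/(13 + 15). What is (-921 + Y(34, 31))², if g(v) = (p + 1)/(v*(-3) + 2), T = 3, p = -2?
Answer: 32499796729/38416 ≈ 8.4600e+5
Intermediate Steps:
g(v) = -1/(2 - 3*v) (g(v) = (-2 + 1)/(v*(-3) + 2) = -1/(-3*v + 2) = -1/(2 - 3*v))
Y(c, l) = 1/196 + c/28 (Y(c, l) = (c + 1/(-2 + 3*3))/(13 + 15) = (c + 1/(-2 + 9))/28 = (c + 1/7)*(1/28) = (c + ⅐)*(1/28) = (⅐ + c)*(1/28) = 1/196 + c/28)
(-921 + Y(34, 31))² = (-921 + (1/196 + (1/28)*34))² = (-921 + (1/196 + 17/14))² = (-921 + 239/196)² = (-180277/196)² = 32499796729/38416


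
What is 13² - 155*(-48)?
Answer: 7609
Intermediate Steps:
13² - 155*(-48) = 169 + 7440 = 7609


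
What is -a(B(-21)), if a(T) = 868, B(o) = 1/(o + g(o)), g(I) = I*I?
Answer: -868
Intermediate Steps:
g(I) = I**2
B(o) = 1/(o + o**2)
-a(B(-21)) = -1*868 = -868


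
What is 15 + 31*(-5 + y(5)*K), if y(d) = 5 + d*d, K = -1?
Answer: -1070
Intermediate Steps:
y(d) = 5 + d²
15 + 31*(-5 + y(5)*K) = 15 + 31*(-5 + (5 + 5²)*(-1)) = 15 + 31*(-5 + (5 + 25)*(-1)) = 15 + 31*(-5 + 30*(-1)) = 15 + 31*(-5 - 30) = 15 + 31*(-35) = 15 - 1085 = -1070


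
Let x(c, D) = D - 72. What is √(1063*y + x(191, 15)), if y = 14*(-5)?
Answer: I*√74467 ≈ 272.89*I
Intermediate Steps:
y = -70
x(c, D) = -72 + D
√(1063*y + x(191, 15)) = √(1063*(-70) + (-72 + 15)) = √(-74410 - 57) = √(-74467) = I*√74467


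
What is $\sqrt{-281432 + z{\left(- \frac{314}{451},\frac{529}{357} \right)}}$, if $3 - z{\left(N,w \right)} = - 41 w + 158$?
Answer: $\frac{i \sqrt{35880238590}}{357} \approx 530.59 i$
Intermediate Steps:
$z{\left(N,w \right)} = -155 + 41 w$ ($z{\left(N,w \right)} = 3 - \left(- 41 w + 158\right) = 3 - \left(158 - 41 w\right) = 3 + \left(-158 + 41 w\right) = -155 + 41 w$)
$\sqrt{-281432 + z{\left(- \frac{314}{451},\frac{529}{357} \right)}} = \sqrt{-281432 - \left(155 - 41 \cdot \frac{529}{357}\right)} = \sqrt{-281432 - \left(155 - 41 \cdot 529 \cdot \frac{1}{357}\right)} = \sqrt{-281432 + \left(-155 + 41 \cdot \frac{529}{357}\right)} = \sqrt{-281432 + \left(-155 + \frac{21689}{357}\right)} = \sqrt{-281432 - \frac{33646}{357}} = \sqrt{- \frac{100504870}{357}} = \frac{i \sqrt{35880238590}}{357}$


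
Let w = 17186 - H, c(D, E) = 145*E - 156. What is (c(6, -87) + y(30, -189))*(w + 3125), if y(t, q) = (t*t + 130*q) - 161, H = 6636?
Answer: -500532350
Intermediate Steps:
c(D, E) = -156 + 145*E
w = 10550 (w = 17186 - 1*6636 = 17186 - 6636 = 10550)
y(t, q) = -161 + t² + 130*q (y(t, q) = (t² + 130*q) - 161 = -161 + t² + 130*q)
(c(6, -87) + y(30, -189))*(w + 3125) = ((-156 + 145*(-87)) + (-161 + 30² + 130*(-189)))*(10550 + 3125) = ((-156 - 12615) + (-161 + 900 - 24570))*13675 = (-12771 - 23831)*13675 = -36602*13675 = -500532350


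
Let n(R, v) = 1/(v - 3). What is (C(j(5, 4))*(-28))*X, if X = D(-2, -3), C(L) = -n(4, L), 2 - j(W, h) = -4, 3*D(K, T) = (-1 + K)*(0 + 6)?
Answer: -56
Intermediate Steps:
n(R, v) = 1/(-3 + v)
D(K, T) = -2 + 2*K (D(K, T) = ((-1 + K)*(0 + 6))/3 = ((-1 + K)*6)/3 = (-6 + 6*K)/3 = -2 + 2*K)
j(W, h) = 6 (j(W, h) = 2 - 1*(-4) = 2 + 4 = 6)
C(L) = -1/(-3 + L)
X = -6 (X = -2 + 2*(-2) = -2 - 4 = -6)
(C(j(5, 4))*(-28))*X = (-1/(-3 + 6)*(-28))*(-6) = (-1/3*(-28))*(-6) = (-1*1/3*(-28))*(-6) = -1/3*(-28)*(-6) = (28/3)*(-6) = -56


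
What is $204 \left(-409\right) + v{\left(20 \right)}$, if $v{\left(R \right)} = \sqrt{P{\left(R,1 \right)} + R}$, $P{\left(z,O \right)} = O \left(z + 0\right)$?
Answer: $-83436 + 2 \sqrt{10} \approx -83430.0$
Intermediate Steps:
$P{\left(z,O \right)} = O z$
$v{\left(R \right)} = \sqrt{2} \sqrt{R}$ ($v{\left(R \right)} = \sqrt{1 R + R} = \sqrt{R + R} = \sqrt{2 R} = \sqrt{2} \sqrt{R}$)
$204 \left(-409\right) + v{\left(20 \right)} = 204 \left(-409\right) + \sqrt{2} \sqrt{20} = -83436 + \sqrt{2} \cdot 2 \sqrt{5} = -83436 + 2 \sqrt{10}$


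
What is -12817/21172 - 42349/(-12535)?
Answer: 735951933/265391020 ≈ 2.7731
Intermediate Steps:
-12817/21172 - 42349/(-12535) = -12817*1/21172 - 42349*(-1/12535) = -12817/21172 + 42349/12535 = 735951933/265391020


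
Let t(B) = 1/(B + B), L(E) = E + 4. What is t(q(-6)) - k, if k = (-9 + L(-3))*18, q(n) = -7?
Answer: 2015/14 ≈ 143.93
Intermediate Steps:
L(E) = 4 + E
t(B) = 1/(2*B)
k = -144 (k = (-9 + (4 - 3))*18 = (-9 + 1)*18 = -8*18 = -144)
t(q(-6)) - k = (½)/(-7) - 1*(-144) = (½)*(-⅐) + 144 = -1/14 + 144 = 2015/14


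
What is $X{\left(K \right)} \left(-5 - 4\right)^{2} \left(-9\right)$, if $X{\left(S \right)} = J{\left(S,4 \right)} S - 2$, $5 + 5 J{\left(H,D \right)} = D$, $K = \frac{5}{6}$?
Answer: $\frac{3159}{2} \approx 1579.5$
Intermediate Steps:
$K = \frac{5}{6}$ ($K = 5 \cdot \frac{1}{6} = \frac{5}{6} \approx 0.83333$)
$J{\left(H,D \right)} = -1 + \frac{D}{5}$
$X{\left(S \right)} = -2 - \frac{S}{5}$ ($X{\left(S \right)} = \left(-1 + \frac{1}{5} \cdot 4\right) S - 2 = \left(-1 + \frac{4}{5}\right) S - 2 = - \frac{S}{5} - 2 = -2 - \frac{S}{5}$)
$X{\left(K \right)} \left(-5 - 4\right)^{2} \left(-9\right) = \left(-2 - \frac{1}{6}\right) \left(-5 - 4\right)^{2} \left(-9\right) = \left(-2 - \frac{1}{6}\right) \left(-9\right)^{2} \left(-9\right) = \left(- \frac{13}{6}\right) 81 \left(-9\right) = \left(- \frac{351}{2}\right) \left(-9\right) = \frac{3159}{2}$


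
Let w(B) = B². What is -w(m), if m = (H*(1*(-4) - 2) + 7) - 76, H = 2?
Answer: -6561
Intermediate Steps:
m = -81 (m = (2*(1*(-4) - 2) + 7) - 76 = (2*(-4 - 2) + 7) - 76 = (2*(-6) + 7) - 76 = (-12 + 7) - 76 = -5 - 76 = -81)
-w(m) = -1*(-81)² = -1*6561 = -6561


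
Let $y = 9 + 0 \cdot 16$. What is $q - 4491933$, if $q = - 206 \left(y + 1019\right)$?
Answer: $-4703701$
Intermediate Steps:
$y = 9$ ($y = 9 + 0 = 9$)
$q = -211768$ ($q = - 206 \left(9 + 1019\right) = \left(-206\right) 1028 = -211768$)
$q - 4491933 = -211768 - 4491933 = -4703701$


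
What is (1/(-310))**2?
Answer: 1/96100 ≈ 1.0406e-5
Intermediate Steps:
(1/(-310))**2 = (-1/310)**2 = 1/96100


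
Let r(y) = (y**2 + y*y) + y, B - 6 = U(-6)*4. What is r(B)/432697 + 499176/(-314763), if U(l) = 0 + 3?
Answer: -71927441838/45399001937 ≈ -1.5843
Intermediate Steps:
U(l) = 3
B = 18 (B = 6 + 3*4 = 6 + 12 = 18)
r(y) = y + 2*y**2 (r(y) = (y**2 + y**2) + y = 2*y**2 + y = y + 2*y**2)
r(B)/432697 + 499176/(-314763) = (18*(1 + 2*18))/432697 + 499176/(-314763) = (18*(1 + 36))*(1/432697) + 499176*(-1/314763) = (18*37)*(1/432697) - 166392/104921 = 666*(1/432697) - 166392/104921 = 666/432697 - 166392/104921 = -71927441838/45399001937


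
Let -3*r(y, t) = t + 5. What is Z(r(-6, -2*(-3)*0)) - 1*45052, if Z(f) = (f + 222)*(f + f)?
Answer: -412078/9 ≈ -45786.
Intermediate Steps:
r(y, t) = -5/3 - t/3 (r(y, t) = -(t + 5)/3 = -(5 + t)/3 = -5/3 - t/3)
Z(f) = 2*f*(222 + f) (Z(f) = (222 + f)*(2*f) = 2*f*(222 + f))
Z(r(-6, -2*(-3)*0)) - 1*45052 = 2*(-5/3 - (-2*(-3))*0/3)*(222 + (-5/3 - (-2*(-3))*0/3)) - 1*45052 = 2*(-5/3 - 2*0)*(222 + (-5/3 - 2*0)) - 45052 = 2*(-5/3 - ⅓*0)*(222 + (-5/3 - ⅓*0)) - 45052 = 2*(-5/3 + 0)*(222 + (-5/3 + 0)) - 45052 = 2*(-5/3)*(222 - 5/3) - 45052 = 2*(-5/3)*(661/3) - 45052 = -6610/9 - 45052 = -412078/9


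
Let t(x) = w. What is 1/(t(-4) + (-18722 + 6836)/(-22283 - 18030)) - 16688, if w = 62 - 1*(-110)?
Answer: -16558595489/992246 ≈ -16688.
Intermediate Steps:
w = 172 (w = 62 + 110 = 172)
t(x) = 172
1/(t(-4) + (-18722 + 6836)/(-22283 - 18030)) - 16688 = 1/(172 + (-18722 + 6836)/(-22283 - 18030)) - 16688 = 1/(172 - 11886/(-40313)) - 16688 = 1/(172 - 11886*(-1/40313)) - 16688 = 1/(172 + 1698/5759) - 16688 = 1/(992246/5759) - 16688 = 5759/992246 - 16688 = -16558595489/992246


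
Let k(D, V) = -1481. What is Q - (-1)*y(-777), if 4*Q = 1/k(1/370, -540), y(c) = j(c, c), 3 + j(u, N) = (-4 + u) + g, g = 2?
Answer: -4632569/5924 ≈ -782.00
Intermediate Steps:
j(u, N) = -5 + u (j(u, N) = -3 + ((-4 + u) + 2) = -3 + (-2 + u) = -5 + u)
y(c) = -5 + c
Q = -1/5924 (Q = (1/4)/(-1481) = (1/4)*(-1/1481) = -1/5924 ≈ -0.00016880)
Q - (-1)*y(-777) = -1/5924 - (-1)*(-5 - 777) = -1/5924 - (-1)*(-782) = -1/5924 - 1*782 = -1/5924 - 782 = -4632569/5924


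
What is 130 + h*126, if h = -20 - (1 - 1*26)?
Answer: 760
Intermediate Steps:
h = 5 (h = -20 - (1 - 26) = -20 - 1*(-25) = -20 + 25 = 5)
130 + h*126 = 130 + 5*126 = 130 + 630 = 760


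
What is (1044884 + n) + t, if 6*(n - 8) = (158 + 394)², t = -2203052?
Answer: -1107376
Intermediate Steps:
n = 50792 (n = 8 + (158 + 394)²/6 = 8 + (⅙)*552² = 8 + (⅙)*304704 = 8 + 50784 = 50792)
(1044884 + n) + t = (1044884 + 50792) - 2203052 = 1095676 - 2203052 = -1107376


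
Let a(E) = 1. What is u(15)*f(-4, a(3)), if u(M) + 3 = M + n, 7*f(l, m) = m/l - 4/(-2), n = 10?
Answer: 11/2 ≈ 5.5000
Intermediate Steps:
f(l, m) = 2/7 + m/(7*l) (f(l, m) = (m/l - 4/(-2))/7 = (m/l - 4*(-½))/7 = (m/l + 2)/7 = (2 + m/l)/7 = 2/7 + m/(7*l))
u(M) = 7 + M (u(M) = -3 + (M + 10) = -3 + (10 + M) = 7 + M)
u(15)*f(-4, a(3)) = (7 + 15)*((⅐)*(1 + 2*(-4))/(-4)) = 22*((⅐)*(-¼)*(1 - 8)) = 22*((⅐)*(-¼)*(-7)) = 22*(¼) = 11/2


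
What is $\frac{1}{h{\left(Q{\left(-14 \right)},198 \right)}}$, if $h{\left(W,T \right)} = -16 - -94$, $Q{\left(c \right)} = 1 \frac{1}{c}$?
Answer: $\frac{1}{78} \approx 0.012821$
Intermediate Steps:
$Q{\left(c \right)} = \frac{1}{c}$
$h{\left(W,T \right)} = 78$ ($h{\left(W,T \right)} = -16 + 94 = 78$)
$\frac{1}{h{\left(Q{\left(-14 \right)},198 \right)}} = \frac{1}{78}$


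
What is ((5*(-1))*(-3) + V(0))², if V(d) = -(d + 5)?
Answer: 100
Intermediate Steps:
V(d) = -5 - d (V(d) = -(5 + d) = -5 - d)
((5*(-1))*(-3) + V(0))² = ((5*(-1))*(-3) + (-5 - 1*0))² = (-5*(-3) + (-5 + 0))² = (15 - 5)² = 10² = 100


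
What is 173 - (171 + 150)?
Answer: -148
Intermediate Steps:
173 - (171 + 150) = 173 - 1*321 = 173 - 321 = -148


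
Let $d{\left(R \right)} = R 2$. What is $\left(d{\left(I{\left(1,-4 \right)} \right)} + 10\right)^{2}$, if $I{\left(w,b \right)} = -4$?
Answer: $4$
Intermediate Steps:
$d{\left(R \right)} = 2 R$
$\left(d{\left(I{\left(1,-4 \right)} \right)} + 10\right)^{2} = \left(2 \left(-4\right) + 10\right)^{2} = \left(-8 + 10\right)^{2} = 2^{2} = 4$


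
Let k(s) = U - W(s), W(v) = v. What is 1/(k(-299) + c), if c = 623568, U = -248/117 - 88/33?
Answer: 117/72991879 ≈ 1.6029e-6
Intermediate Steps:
U = -560/117 (U = -248*1/117 - 88*1/33 = -248/117 - 8/3 = -560/117 ≈ -4.7863)
k(s) = -560/117 - s
1/(k(-299) + c) = 1/((-560/117 - 1*(-299)) + 623568) = 1/((-560/117 + 299) + 623568) = 1/(34423/117 + 623568) = 1/(72991879/117) = 117/72991879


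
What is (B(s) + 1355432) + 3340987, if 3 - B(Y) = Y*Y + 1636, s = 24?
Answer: 4694210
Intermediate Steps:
B(Y) = -1633 - Y² (B(Y) = 3 - (Y*Y + 1636) = 3 - (Y² + 1636) = 3 - (1636 + Y²) = 3 + (-1636 - Y²) = -1633 - Y²)
(B(s) + 1355432) + 3340987 = ((-1633 - 1*24²) + 1355432) + 3340987 = ((-1633 - 1*576) + 1355432) + 3340987 = ((-1633 - 576) + 1355432) + 3340987 = (-2209 + 1355432) + 3340987 = 1353223 + 3340987 = 4694210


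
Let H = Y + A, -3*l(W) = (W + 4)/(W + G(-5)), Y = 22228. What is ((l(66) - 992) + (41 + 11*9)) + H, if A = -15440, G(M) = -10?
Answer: 71227/12 ≈ 5935.6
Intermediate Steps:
l(W) = -(4 + W)/(3*(-10 + W)) (l(W) = -(W + 4)/(3*(W - 10)) = -(4 + W)/(3*(-10 + W)))
H = 6788 (H = 22228 - 15440 = 6788)
((l(66) - 992) + (41 + 11*9)) + H = (((-4 - 1*66)/(3*(-10 + 66)) - 992) + (41 + 11*9)) + 6788 = (((1/3)*(-4 - 66)/56 - 992) + (41 + 99)) + 6788 = (((1/3)*(1/56)*(-70) - 992) + 140) + 6788 = ((-5/12 - 992) + 140) + 6788 = (-11909/12 + 140) + 6788 = -10229/12 + 6788 = 71227/12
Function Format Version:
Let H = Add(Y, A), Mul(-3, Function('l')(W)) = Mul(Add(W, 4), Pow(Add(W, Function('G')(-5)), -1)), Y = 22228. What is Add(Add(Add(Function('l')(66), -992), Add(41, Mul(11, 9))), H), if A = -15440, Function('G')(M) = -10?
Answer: Rational(71227, 12) ≈ 5935.6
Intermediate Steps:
Function('l')(W) = Mul(Rational(-1, 3), Pow(Add(-10, W), -1), Add(4, W)) (Function('l')(W) = Mul(Rational(-1, 3), Mul(Add(W, 4), Pow(Add(W, -10), -1))) = Mul(Rational(-1, 3), Mul(Add(4, W), Pow(Add(-10, W), -1))) = Mul(Rational(-1, 3), Mul(Pow(Add(-10, W), -1), Add(4, W))) = Mul(Rational(-1, 3), Pow(Add(-10, W), -1), Add(4, W)))
H = 6788 (H = Add(22228, -15440) = 6788)
Add(Add(Add(Function('l')(66), -992), Add(41, Mul(11, 9))), H) = Add(Add(Add(Mul(Rational(1, 3), Pow(Add(-10, 66), -1), Add(-4, Mul(-1, 66))), -992), Add(41, Mul(11, 9))), 6788) = Add(Add(Add(Mul(Rational(1, 3), Pow(56, -1), Add(-4, -66)), -992), Add(41, 99)), 6788) = Add(Add(Add(Mul(Rational(1, 3), Rational(1, 56), -70), -992), 140), 6788) = Add(Add(Add(Rational(-5, 12), -992), 140), 6788) = Add(Add(Rational(-11909, 12), 140), 6788) = Add(Rational(-10229, 12), 6788) = Rational(71227, 12)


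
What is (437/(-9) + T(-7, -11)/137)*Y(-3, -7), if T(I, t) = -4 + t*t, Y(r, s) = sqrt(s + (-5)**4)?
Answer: -58816*sqrt(618)/1233 ≈ -1185.8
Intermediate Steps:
Y(r, s) = sqrt(625 + s) (Y(r, s) = sqrt(s + 625) = sqrt(625 + s))
T(I, t) = -4 + t**2
(437/(-9) + T(-7, -11)/137)*Y(-3, -7) = (437/(-9) + (-4 + (-11)**2)/137)*sqrt(625 - 7) = (437*(-1/9) + (-4 + 121)*(1/137))*sqrt(618) = (-437/9 + 117*(1/137))*sqrt(618) = (-437/9 + 117/137)*sqrt(618) = -58816*sqrt(618)/1233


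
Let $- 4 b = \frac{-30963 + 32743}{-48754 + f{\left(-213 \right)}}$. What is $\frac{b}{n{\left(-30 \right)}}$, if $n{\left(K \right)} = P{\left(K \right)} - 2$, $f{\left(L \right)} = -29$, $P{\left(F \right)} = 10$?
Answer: $\frac{445}{390264} \approx 0.0011403$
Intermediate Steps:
$n{\left(K \right)} = 8$ ($n{\left(K \right)} = 10 - 2 = 8$)
$b = \frac{445}{48783}$ ($b = - \frac{\left(-30963 + 32743\right) \frac{1}{-48754 - 29}}{4} = - \frac{1780 \frac{1}{-48783}}{4} = - \frac{1780 \left(- \frac{1}{48783}\right)}{4} = \left(- \frac{1}{4}\right) \left(- \frac{1780}{48783}\right) = \frac{445}{48783} \approx 0.009122$)
$\frac{b}{n{\left(-30 \right)}} = \frac{445}{48783 \cdot 8} = \frac{445}{48783} \cdot \frac{1}{8} = \frac{445}{390264}$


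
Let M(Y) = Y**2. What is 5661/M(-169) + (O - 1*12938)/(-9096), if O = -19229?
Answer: 970214143/259790856 ≈ 3.7346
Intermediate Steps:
5661/M(-169) + (O - 1*12938)/(-9096) = 5661/((-169)**2) + (-19229 - 1*12938)/(-9096) = 5661/28561 + (-19229 - 12938)*(-1/9096) = 5661*(1/28561) - 32167*(-1/9096) = 5661/28561 + 32167/9096 = 970214143/259790856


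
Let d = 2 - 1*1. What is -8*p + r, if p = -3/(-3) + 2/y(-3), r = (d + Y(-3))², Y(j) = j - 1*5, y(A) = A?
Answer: 139/3 ≈ 46.333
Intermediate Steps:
d = 1 (d = 2 - 1 = 1)
Y(j) = -5 + j (Y(j) = j - 5 = -5 + j)
r = 49 (r = (1 + (-5 - 3))² = (1 - 8)² = (-7)² = 49)
p = ⅓ (p = -3/(-3) + 2/(-3) = -3*(-⅓) + 2*(-⅓) = 1 - ⅔ = ⅓ ≈ 0.33333)
-8*p + r = -8*⅓ + 49 = -8/3 + 49 = 139/3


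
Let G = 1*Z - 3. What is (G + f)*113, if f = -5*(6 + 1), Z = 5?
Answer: -3729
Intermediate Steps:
G = 2 (G = 1*5 - 3 = 5 - 3 = 2)
f = -35 (f = -5*7 = -35)
(G + f)*113 = (2 - 35)*113 = -33*113 = -3729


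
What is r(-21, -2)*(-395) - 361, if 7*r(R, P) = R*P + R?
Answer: -1546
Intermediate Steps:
r(R, P) = R/7 + P*R/7 (r(R, P) = (R*P + R)/7 = (P*R + R)/7 = (R + P*R)/7 = R/7 + P*R/7)
r(-21, -2)*(-395) - 361 = ((⅐)*(-21)*(1 - 2))*(-395) - 361 = ((⅐)*(-21)*(-1))*(-395) - 361 = 3*(-395) - 361 = -1185 - 361 = -1546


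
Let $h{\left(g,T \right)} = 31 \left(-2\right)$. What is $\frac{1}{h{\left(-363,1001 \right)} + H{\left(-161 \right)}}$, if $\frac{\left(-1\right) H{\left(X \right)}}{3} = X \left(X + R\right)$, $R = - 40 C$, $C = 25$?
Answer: $- \frac{1}{560825} \approx -1.7831 \cdot 10^{-6}$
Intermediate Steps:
$R = -1000$ ($R = \left(-40\right) 25 = -1000$)
$h{\left(g,T \right)} = -62$
$H{\left(X \right)} = - 3 X \left(-1000 + X\right)$ ($H{\left(X \right)} = - 3 X \left(X - 1000\right) = - 3 X \left(-1000 + X\right)$)
$\frac{1}{h{\left(-363,1001 \right)} + H{\left(-161 \right)}} = \frac{1}{-62 + 3 \left(-161\right) \left(1000 - -161\right)} = \frac{1}{-62 + 3 \left(-161\right) \left(1000 + 161\right)} = \frac{1}{-62 + 3 \left(-161\right) 1161} = \frac{1}{-62 - 560763} = \frac{1}{-560825} = - \frac{1}{560825}$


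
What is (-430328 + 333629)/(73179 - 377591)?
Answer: 96699/304412 ≈ 0.31766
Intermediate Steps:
(-430328 + 333629)/(73179 - 377591) = -96699/(-304412) = -96699*(-1/304412) = 96699/304412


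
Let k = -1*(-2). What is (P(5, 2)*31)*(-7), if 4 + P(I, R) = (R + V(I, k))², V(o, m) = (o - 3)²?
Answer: -6944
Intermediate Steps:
k = 2
V(o, m) = (-3 + o)²
P(I, R) = -4 + (R + (-3 + I)²)²
(P(5, 2)*31)*(-7) = ((-4 + (2 + (-3 + 5)²)²)*31)*(-7) = ((-4 + (2 + 2²)²)*31)*(-7) = ((-4 + (2 + 4)²)*31)*(-7) = ((-4 + 6²)*31)*(-7) = ((-4 + 36)*31)*(-7) = (32*31)*(-7) = 992*(-7) = -6944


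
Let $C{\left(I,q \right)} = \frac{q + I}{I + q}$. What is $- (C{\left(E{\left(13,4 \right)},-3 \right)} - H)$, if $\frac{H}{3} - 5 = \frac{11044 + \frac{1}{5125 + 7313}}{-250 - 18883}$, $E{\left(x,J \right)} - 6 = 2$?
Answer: $\frac{973190579}{79325418} \approx 12.268$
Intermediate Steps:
$E{\left(x,J \right)} = 8$ ($E{\left(x,J \right)} = 6 + 2 = 8$)
$C{\left(I,q \right)} = 1$ ($C{\left(I,q \right)} = \frac{I + q}{I + q} = 1$)
$H = \frac{1052515997}{79325418}$ ($H = 15 + 3 \frac{11044 + \frac{1}{5125 + 7313}}{-250 - 18883} = 15 + 3 \frac{11044 + \frac{1}{12438}}{-19133} = 15 + 3 \left(11044 + \frac{1}{12438}\right) \left(- \frac{1}{19133}\right) = 15 + 3 \cdot \frac{137365273}{12438} \left(- \frac{1}{19133}\right) = 15 + 3 \left(- \frac{137365273}{237976254}\right) = 15 - \frac{137365273}{79325418} = \frac{1052515997}{79325418} \approx 13.268$)
$- (C{\left(E{\left(13,4 \right)},-3 \right)} - H) = - (1 - \frac{1052515997}{79325418}) = \left(-1\right) \left(- \frac{973190579}{79325418}\right) = \frac{973190579}{79325418}$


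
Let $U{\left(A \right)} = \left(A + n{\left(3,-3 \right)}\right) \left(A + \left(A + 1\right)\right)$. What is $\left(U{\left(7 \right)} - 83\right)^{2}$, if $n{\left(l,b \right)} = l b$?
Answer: $12769$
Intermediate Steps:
$n{\left(l,b \right)} = b l$
$U{\left(A \right)} = \left(1 + 2 A\right) \left(-9 + A\right)$ ($U{\left(A \right)} = \left(A - 9\right) \left(A + \left(A + 1\right)\right) = \left(A - 9\right) \left(A + \left(1 + A\right)\right) = \left(-9 + A\right) \left(1 + 2 A\right) = \left(1 + 2 A\right) \left(-9 + A\right)$)
$\left(U{\left(7 \right)} - 83\right)^{2} = \left(\left(-9 - 119 + 2 \cdot 7^{2}\right) - 83\right)^{2} = \left(\left(-9 - 119 + 2 \cdot 49\right) - 83\right)^{2} = \left(\left(-9 - 119 + 98\right) - 83\right)^{2} = \left(-30 - 83\right)^{2} = \left(-113\right)^{2} = 12769$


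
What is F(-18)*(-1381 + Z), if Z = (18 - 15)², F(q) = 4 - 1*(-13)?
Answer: -23324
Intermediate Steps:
F(q) = 17 (F(q) = 4 + 13 = 17)
Z = 9 (Z = 3² = 9)
F(-18)*(-1381 + Z) = 17*(-1381 + 9) = 17*(-1372) = -23324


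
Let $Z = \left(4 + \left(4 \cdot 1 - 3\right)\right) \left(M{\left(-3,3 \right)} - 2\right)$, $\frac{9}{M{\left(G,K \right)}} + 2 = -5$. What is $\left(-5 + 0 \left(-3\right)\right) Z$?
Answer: $\frac{575}{7} \approx 82.143$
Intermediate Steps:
$M{\left(G,K \right)} = - \frac{9}{7}$ ($M{\left(G,K \right)} = \frac{9}{-2 - 5} = \frac{9}{-7} = 9 \left(- \frac{1}{7}\right) = - \frac{9}{7}$)
$Z = - \frac{115}{7}$ ($Z = \left(4 + \left(4 \cdot 1 - 3\right)\right) \left(- \frac{9}{7} - 2\right) = \left(4 + \left(4 - 3\right)\right) \left(- \frac{23}{7}\right) = \left(4 + 1\right) \left(- \frac{23}{7}\right) = 5 \left(- \frac{23}{7}\right) = - \frac{115}{7} \approx -16.429$)
$\left(-5 + 0 \left(-3\right)\right) Z = \left(-5 + 0 \left(-3\right)\right) \left(- \frac{115}{7}\right) = \left(-5 + 0\right) \left(- \frac{115}{7}\right) = \left(-5\right) \left(- \frac{115}{7}\right) = \frac{575}{7}$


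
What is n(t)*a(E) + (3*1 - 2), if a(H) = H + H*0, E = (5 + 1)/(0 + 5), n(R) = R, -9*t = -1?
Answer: 17/15 ≈ 1.1333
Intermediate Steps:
t = 1/9 (t = -1/9*(-1) = 1/9 ≈ 0.11111)
E = 6/5 ≈ 1.2000
a(H) = H (a(H) = H + 0 = H)
n(t)*a(E) + (3*1 - 2) = (1/9)*(6/5) + (3*1 - 2) = 2/15 + (3 - 2) = 2/15 + 1 = 17/15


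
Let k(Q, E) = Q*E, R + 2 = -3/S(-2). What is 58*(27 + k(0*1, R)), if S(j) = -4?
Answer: 1566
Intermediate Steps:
R = -5/4 (R = -2 - 3/(-4) = -2 - 3*(-¼) = -2 + ¾ = -5/4 ≈ -1.2500)
k(Q, E) = E*Q
58*(27 + k(0*1, R)) = 58*(27 - 0) = 58*(27 - 5/4*0) = 58*(27 + 0) = 58*27 = 1566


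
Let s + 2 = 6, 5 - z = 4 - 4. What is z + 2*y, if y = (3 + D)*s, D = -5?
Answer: -11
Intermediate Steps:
z = 5 (z = 5 - (4 - 4) = 5 - 1*0 = 5 + 0 = 5)
s = 4 (s = -2 + 6 = 4)
y = -8 (y = (3 - 5)*4 = -2*4 = -8)
z + 2*y = 5 + 2*(-8) = 5 - 16 = -11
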